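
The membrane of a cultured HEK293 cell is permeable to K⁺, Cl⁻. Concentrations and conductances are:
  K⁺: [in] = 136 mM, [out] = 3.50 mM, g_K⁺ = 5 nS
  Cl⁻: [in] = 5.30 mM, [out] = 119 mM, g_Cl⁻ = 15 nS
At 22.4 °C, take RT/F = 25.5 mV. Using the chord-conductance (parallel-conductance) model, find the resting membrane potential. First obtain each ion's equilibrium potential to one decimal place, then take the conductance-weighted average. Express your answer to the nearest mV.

E_K⁺ = (25.5/1)·ln(3.50/136) = -93.3 mV
E_Cl⁻ = (25.5/-1)·ln(119/5.30) = -79.3 mV
Vm = (Σ gᵢEᵢ)/(Σ gᵢ) = (5·-93.3 + 15·-79.3) / (5 + 15)
= -1656.00 / 20 = -82.80 mV

-83 mV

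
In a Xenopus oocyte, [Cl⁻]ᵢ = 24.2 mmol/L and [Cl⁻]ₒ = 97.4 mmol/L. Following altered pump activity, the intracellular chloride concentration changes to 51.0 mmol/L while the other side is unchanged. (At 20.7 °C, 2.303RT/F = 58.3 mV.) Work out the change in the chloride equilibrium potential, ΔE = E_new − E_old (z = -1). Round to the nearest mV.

E_old = (58.3/-1)·log₁₀(97.4/24.2) = -35.26 mV
E_new = (58.3/-1)·log₁₀(97.4/51.0) = -16.38 mV
ΔE = -16.38 − (-35.26) = 18.87 mV

19 mV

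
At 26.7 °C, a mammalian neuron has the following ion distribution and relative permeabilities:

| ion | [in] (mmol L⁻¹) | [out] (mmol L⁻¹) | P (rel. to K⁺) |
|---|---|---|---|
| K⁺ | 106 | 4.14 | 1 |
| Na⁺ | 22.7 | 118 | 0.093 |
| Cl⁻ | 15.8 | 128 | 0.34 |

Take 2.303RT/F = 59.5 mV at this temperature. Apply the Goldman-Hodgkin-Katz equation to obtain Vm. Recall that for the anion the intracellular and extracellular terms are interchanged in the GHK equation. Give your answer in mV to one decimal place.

Vm = 59.5 · log₁₀[(Σ P·[cation]ₒ + Σ P·[anion]ᵢ) / (Σ P·[cation]ᵢ + Σ P·[anion]ₒ)]
Numerator = 1×4.14 + 0.093×118 + 0.34×15.8 = 20.49
Denominator = 1×106 + 0.093×22.7 + 0.34×128 = 151.6
Vm = 59.5 · log₁₀(0.1351) = 59.5 × (-0.8693) = -51.73 mV

-51.7 mV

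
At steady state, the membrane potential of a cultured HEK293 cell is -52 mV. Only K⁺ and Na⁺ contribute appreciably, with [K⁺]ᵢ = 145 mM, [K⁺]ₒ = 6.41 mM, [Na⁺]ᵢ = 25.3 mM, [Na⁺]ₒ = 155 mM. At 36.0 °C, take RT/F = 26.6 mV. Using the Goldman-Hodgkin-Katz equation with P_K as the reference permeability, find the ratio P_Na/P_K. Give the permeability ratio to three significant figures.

0.0932

Let α = P_Na/P_K. GHK: Vm = 26.6·ln[(Kₒ + α·Naₒ)/(Kᵢ + α·Naᵢ)].
e^(Vm/26.6) = e^(-52.0/26.6) = 0.14158
So 0.14158·(Kᵢ + α·Naᵢ) = Kₒ + α·Naₒ → α = (0.14158·145.0 − 6.41) / (155.0 − 0.14158·25.3)
α = (20.53 − 6.41) / (155.0 − 3.582) = 14.12/151.4 = 0.09325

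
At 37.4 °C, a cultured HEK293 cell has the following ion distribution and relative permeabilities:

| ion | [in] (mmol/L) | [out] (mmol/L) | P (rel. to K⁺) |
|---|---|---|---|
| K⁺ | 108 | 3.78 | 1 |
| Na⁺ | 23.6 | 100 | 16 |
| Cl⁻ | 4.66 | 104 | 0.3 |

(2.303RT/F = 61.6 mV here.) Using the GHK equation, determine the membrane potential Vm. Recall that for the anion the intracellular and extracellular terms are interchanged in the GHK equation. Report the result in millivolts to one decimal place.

Vm = 61.6 · log₁₀[(Σ P·[cation]ₒ + Σ P·[anion]ᵢ) / (Σ P·[cation]ᵢ + Σ P·[anion]ₒ)]
Numerator = 1×3.78 + 16×100 + 0.3×4.66 = 1605
Denominator = 1×108 + 16×23.6 + 0.3×104 = 516.8
Vm = 61.6 · log₁₀(3.106) = 61.6 × (0.4922) = 30.32 mV

30.3 mV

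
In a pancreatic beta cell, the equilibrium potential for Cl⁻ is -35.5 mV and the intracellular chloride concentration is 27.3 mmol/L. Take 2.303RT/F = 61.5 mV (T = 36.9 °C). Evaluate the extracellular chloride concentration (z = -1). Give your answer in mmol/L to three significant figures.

103 mmol/L

Nernst: E = (61.5/-1) · log₁₀([out]/[in]), so log₁₀([out]/[in]) = -35.5 × -1 / 61.5 = 0.5772.
[out]/[in] = 10^(0.5772) = 3.778.
[out] = 3.778 × 27.3 = 103.1 mmol/L.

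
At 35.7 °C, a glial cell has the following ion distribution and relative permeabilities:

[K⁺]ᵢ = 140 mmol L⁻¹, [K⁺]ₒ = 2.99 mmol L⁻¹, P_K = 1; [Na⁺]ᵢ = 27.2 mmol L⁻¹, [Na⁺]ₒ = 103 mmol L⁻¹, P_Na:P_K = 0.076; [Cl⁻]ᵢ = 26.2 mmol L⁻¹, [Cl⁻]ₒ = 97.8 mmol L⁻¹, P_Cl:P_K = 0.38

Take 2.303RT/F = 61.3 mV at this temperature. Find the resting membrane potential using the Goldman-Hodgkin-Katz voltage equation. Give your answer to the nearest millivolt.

Vm = 61.3 · log₁₀[(Σ P·[cation]ₒ + Σ P·[anion]ᵢ) / (Σ P·[cation]ᵢ + Σ P·[anion]ₒ)]
Numerator = 1×2.99 + 0.076×103 + 0.38×26.2 = 20.77
Denominator = 1×140 + 0.076×27.2 + 0.38×97.8 = 179.2
Vm = 61.3 · log₁₀(0.11591) = 61.3 × (-0.9359) = -57.37 mV

-57 mV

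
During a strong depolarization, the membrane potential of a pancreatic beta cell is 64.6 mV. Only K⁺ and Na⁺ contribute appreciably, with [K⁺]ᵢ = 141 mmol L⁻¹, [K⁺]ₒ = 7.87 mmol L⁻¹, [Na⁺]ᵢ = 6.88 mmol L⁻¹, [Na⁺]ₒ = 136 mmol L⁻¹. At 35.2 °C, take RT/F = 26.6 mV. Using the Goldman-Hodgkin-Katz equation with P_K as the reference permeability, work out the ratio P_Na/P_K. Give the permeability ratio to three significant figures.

27.5

Let α = P_Na/P_K. GHK: Vm = 26.6·ln[(Kₒ + α·Naₒ)/(Kᵢ + α·Naᵢ)].
e^(Vm/26.6) = e^(64.6/26.6) = 11.343
So 11.343·(Kᵢ + α·Naᵢ) = Kₒ + α·Naₒ → α = (11.343·141.0 − 7.87) / (136.0 − 11.343·6.88)
α = (1599 − 7.87) / (136.0 − 78.04) = 1591/57.96 = 27.46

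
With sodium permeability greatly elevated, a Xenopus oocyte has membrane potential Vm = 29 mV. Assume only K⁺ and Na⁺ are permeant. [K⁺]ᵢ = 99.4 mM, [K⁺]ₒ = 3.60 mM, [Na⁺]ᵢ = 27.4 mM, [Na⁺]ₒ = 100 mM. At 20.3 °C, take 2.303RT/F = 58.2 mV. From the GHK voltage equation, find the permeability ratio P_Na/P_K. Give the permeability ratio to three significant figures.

Let α = P_Na/P_K. GHK: Vm = 58.2·log₁₀[(Kₒ + α·Naₒ)/(Kᵢ + α·Naᵢ)].
10^(Vm/58.2) = 10^(29.0/58.2) = 3.1498
So 3.1498·(Kᵢ + α·Naᵢ) = Kₒ + α·Naₒ → α = (3.1498·99.4 − 3.6) / (100.0 − 3.1498·27.4)
α = (313.1 − 3.6) / (100.0 − 86.3) = 309.5/13.7 = 22.6

22.6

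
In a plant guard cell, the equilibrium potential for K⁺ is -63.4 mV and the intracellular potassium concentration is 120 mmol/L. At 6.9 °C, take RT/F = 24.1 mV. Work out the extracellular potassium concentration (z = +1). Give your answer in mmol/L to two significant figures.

8.6 mmol/L

Nernst: E = (24.1/1) · ln([out]/[in]), so ln([out]/[in]) = -63.4 × 1 / 24.1 = -2.6307.
[out]/[in] = e^(-2.6307) = 0.07203.
[out] = 0.07203 × 120 = 8.643 mmol/L.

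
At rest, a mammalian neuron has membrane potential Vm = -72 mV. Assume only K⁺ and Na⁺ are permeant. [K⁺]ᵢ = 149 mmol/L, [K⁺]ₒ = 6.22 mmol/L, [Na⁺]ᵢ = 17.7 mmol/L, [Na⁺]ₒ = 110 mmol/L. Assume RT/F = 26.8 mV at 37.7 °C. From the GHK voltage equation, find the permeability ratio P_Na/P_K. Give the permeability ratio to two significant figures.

Let α = P_Na/P_K. GHK: Vm = 26.8·ln[(Kₒ + α·Naₒ)/(Kᵢ + α·Naᵢ)].
e^(Vm/26.8) = e^(-72.0/26.8) = 0.068114
So 0.068114·(Kᵢ + α·Naᵢ) = Kₒ + α·Naₒ → α = (0.068114·149.0 − 6.22) / (110.0 − 0.068114·17.7)
α = (10.15 − 6.22) / (110.0 − 1.206) = 3.929/108.8 = 0.03611

0.036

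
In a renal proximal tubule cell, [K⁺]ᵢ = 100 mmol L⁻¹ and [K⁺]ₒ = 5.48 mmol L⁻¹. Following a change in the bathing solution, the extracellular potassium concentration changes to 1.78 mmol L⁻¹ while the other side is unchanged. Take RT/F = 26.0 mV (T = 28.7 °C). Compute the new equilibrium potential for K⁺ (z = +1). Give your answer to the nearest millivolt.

-105 mV

After the shift: [K⁺]_out = 1.78, [K⁺]_in = 100 mmol L⁻¹.
E_new = (26.0/1)·ln(1.78/100) = 26.00 · (-4.0286) = -104.74 mV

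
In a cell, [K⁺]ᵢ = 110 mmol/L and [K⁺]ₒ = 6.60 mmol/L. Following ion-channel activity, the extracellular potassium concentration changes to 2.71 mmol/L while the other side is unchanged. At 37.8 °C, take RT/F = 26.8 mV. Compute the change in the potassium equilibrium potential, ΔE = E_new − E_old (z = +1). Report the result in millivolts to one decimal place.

E_old = (26.8/1)·ln(6.60/110) = -75.40 mV
E_new = (26.8/1)·ln(2.71/110) = -99.25 mV
ΔE = -99.25 − (-75.40) = -23.86 mV

-23.9 mV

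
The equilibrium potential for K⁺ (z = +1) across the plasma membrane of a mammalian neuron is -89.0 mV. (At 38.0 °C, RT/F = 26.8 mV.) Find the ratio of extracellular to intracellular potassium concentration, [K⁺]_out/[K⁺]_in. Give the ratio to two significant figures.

0.036

ln([out]/[in]) = E·z/(26.8) = -89.0 × 1 / 26.8 = -3.3209
[out]/[in] = e^(-3.3209) = 0.03612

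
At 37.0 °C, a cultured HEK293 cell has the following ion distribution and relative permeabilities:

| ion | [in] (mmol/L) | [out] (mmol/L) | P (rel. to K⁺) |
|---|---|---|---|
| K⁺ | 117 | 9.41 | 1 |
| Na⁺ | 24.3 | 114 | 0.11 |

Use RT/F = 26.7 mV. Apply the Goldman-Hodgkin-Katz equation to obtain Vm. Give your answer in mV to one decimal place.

-45.3 mV

Vm = 26.7 · ln[(Σ P·[cation]ₒ + Σ P·[anion]ᵢ) / (Σ P·[cation]ᵢ + Σ P·[anion]ₒ)]
Numerator = 1×9.41 + 0.11×114 = 21.95
Denominator = 1×117 + 0.11×24.3 = 119.7
Vm = 26.7 · ln(0.18342) = 26.7 × (-1.6960) = -45.28 mV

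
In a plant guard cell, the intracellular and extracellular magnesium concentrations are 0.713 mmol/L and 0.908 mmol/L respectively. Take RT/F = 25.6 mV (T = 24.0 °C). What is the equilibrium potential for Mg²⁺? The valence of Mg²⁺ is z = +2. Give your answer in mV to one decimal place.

E = (25.6/z) · ln([Mg²⁺]_out/[Mg²⁺]_in) with z = +2.
= (25.6/2) · ln(0.908/0.713) = 12.80 · ln(1.273)
= 12.80 · (0.2418) = 3.09 mV

3.1 mV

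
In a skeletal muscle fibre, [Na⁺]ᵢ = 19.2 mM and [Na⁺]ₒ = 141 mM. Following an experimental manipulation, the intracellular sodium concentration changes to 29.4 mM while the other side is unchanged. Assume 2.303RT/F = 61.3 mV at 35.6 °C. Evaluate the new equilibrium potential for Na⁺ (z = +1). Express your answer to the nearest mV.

42 mV

After the shift: [Na⁺]_out = 141, [Na⁺]_in = 29.4 mM.
E_new = (61.3/1)·log₁₀(141/29.4) = 61.30 · (0.6809) = 41.74 mV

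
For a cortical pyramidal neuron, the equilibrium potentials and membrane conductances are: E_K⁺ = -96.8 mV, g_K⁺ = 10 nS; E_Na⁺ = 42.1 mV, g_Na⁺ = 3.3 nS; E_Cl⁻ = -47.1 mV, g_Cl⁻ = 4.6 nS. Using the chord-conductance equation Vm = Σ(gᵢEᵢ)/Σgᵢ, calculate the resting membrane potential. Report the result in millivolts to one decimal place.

-58.4 mV

Σ gᵢEᵢ = 10·(-96.8) + 3.3·(42.1) + 4.6·(-47.1) = -1045.73
Σ gᵢ = 10 + 3.3 + 4.6 = 17.9
Vm = -1045.73 / 17.9 = -58.42 mV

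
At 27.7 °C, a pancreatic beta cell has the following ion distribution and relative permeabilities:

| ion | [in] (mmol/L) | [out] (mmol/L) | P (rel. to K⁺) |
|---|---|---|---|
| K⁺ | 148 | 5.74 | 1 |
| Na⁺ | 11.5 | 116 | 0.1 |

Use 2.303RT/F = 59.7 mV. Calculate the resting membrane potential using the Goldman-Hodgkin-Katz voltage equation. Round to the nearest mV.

-56 mV

Vm = 59.7 · log₁₀[(Σ P·[cation]ₒ + Σ P·[anion]ᵢ) / (Σ P·[cation]ᵢ + Σ P·[anion]ₒ)]
Numerator = 1×5.74 + 0.1×116 = 17.34
Denominator = 1×148 + 0.1×11.5 = 149.2
Vm = 59.7 · log₁₀(0.11626) = 59.7 × (-0.9346) = -55.79 mV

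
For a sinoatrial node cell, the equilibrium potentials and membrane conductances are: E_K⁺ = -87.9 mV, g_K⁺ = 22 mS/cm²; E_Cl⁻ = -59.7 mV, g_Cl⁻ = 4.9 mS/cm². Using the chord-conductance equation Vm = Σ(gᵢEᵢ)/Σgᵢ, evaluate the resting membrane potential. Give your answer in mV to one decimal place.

Σ gᵢEᵢ = 22·(-87.9) + 4.9·(-59.7) = -2226.33
Σ gᵢ = 22 + 4.9 = 26.9
Vm = -2226.33 / 26.9 = -82.76 mV

-82.8 mV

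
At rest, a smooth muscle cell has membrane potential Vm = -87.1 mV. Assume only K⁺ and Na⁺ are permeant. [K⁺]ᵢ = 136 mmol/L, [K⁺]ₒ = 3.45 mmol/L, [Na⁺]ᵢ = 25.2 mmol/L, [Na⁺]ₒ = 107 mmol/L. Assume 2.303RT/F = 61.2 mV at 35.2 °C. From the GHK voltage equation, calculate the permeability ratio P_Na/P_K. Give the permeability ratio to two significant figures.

0.016

Let α = P_Na/P_K. GHK: Vm = 61.2·log₁₀[(Kₒ + α·Naₒ)/(Kᵢ + α·Naᵢ)].
10^(Vm/61.2) = 10^(-87.1/61.2) = 0.03774
So 0.03774·(Kᵢ + α·Naᵢ) = Kₒ + α·Naₒ → α = (0.03774·136.0 − 3.45) / (107.0 − 0.03774·25.2)
α = (5.133 − 3.45) / (107.0 − 0.951) = 1.683/106 = 0.01587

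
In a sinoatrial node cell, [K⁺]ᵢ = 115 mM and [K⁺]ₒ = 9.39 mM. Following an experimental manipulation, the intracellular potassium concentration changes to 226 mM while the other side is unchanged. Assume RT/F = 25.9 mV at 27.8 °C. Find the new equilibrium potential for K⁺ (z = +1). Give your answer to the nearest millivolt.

After the shift: [K⁺]_out = 9.39, [K⁺]_in = 226 mM.
E_new = (25.9/1)·ln(9.39/226) = 25.90 · (-3.1809) = -82.39 mV

-82 mV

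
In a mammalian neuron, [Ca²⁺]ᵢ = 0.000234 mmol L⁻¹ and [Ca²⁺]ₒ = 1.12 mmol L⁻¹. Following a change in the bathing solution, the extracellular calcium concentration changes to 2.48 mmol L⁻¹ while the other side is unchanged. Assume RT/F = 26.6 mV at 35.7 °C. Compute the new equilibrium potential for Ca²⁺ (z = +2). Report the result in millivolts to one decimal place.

After the shift: [Ca²⁺]_out = 2.48, [Ca²⁺]_in = 0.000234 mmol L⁻¹.
E_new = (26.6/2)·ln(2.48/0.000234) = 13.30 · (9.2684) = 123.27 mV

123.3 mV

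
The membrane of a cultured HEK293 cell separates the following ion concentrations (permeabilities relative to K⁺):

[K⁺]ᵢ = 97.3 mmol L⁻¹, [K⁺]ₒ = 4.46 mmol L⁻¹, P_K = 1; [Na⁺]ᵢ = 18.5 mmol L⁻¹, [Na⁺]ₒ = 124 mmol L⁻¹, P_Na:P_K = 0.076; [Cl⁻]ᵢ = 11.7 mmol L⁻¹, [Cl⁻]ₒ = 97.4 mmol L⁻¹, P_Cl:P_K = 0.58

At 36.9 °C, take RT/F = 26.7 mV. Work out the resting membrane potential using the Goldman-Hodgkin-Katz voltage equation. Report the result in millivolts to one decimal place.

Vm = 26.7 · ln[(Σ P·[cation]ₒ + Σ P·[anion]ᵢ) / (Σ P·[cation]ᵢ + Σ P·[anion]ₒ)]
Numerator = 1×4.46 + 0.076×124 + 0.58×11.7 = 20.67
Denominator = 1×97.3 + 0.076×18.5 + 0.58×97.4 = 155.2
Vm = 26.7 · ln(0.13318) = 26.7 × (-2.0160) = -53.83 mV

-53.8 mV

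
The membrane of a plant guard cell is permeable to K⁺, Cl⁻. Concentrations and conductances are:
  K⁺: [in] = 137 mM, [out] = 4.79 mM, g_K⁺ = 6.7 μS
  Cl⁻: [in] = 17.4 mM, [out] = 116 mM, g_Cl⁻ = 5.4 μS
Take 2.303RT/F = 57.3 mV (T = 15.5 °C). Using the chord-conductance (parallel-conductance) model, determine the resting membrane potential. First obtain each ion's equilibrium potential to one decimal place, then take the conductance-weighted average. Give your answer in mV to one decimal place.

-67.3 mV

E_K⁺ = (57.3/1)·log₁₀(4.79/137) = -83.5 mV
E_Cl⁻ = (57.3/-1)·log₁₀(116/17.4) = -47.2 mV
Vm = (Σ gᵢEᵢ)/(Σ gᵢ) = (6.7·-83.5 + 5.4·-47.2) / (6.7 + 5.4)
= -814.33 / 12.1 = -67.30 mV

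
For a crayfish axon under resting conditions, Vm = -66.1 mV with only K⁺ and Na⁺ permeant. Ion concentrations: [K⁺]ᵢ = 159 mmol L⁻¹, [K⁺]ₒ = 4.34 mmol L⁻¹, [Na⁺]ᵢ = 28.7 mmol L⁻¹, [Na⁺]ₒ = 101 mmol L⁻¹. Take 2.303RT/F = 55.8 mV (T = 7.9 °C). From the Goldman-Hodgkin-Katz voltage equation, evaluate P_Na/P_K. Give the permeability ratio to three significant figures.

0.0611

Let α = P_Na/P_K. GHK: Vm = 55.8·log₁₀[(Kₒ + α·Naₒ)/(Kᵢ + α·Naᵢ)].
10^(Vm/55.8) = 10^(-66.1/55.8) = 0.065375
So 0.065375·(Kᵢ + α·Naᵢ) = Kₒ + α·Naₒ → α = (0.065375·159.0 − 4.34) / (101.0 − 0.065375·28.7)
α = (10.39 − 4.34) / (101.0 − 1.876) = 6.055/99.12 = 0.06108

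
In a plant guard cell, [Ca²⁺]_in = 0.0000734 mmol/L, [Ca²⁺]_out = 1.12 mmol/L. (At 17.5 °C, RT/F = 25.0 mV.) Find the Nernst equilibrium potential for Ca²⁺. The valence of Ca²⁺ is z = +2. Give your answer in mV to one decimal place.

120.4 mV

E = (25.0/z) · ln([Ca²⁺]_out/[Ca²⁺]_in) with z = +2.
= (25.0/2) · ln(1.12/0.0000734) = 12.50 · ln(1.526e+04)
= 12.50 · (9.6329) = 120.41 mV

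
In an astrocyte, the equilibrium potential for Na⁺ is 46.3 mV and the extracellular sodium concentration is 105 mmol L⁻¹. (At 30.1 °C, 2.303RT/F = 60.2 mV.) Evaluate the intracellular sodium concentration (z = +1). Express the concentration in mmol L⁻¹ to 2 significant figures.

18 mmol L⁻¹

Nernst: E = (60.2/1) · log₁₀([out]/[in]), so log₁₀([out]/[in]) = 46.3 × 1 / 60.2 = 0.7691.
[out]/[in] = 10^(0.7691) = 5.876.
[in] = 105 / 5.876 = 17.87 mmol L⁻¹.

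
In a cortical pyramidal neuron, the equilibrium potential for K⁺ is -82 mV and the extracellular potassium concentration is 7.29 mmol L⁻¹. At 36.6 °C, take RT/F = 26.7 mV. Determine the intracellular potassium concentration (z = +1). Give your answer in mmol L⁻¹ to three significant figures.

Nernst: E = (26.7/1) · ln([out]/[in]), so ln([out]/[in]) = -82.0 × 1 / 26.7 = -3.0712.
[out]/[in] = e^(-3.0712) = 0.04637.
[in] = 7.29 / 0.04637 = 157.2 mmol L⁻¹.

157 mmol L⁻¹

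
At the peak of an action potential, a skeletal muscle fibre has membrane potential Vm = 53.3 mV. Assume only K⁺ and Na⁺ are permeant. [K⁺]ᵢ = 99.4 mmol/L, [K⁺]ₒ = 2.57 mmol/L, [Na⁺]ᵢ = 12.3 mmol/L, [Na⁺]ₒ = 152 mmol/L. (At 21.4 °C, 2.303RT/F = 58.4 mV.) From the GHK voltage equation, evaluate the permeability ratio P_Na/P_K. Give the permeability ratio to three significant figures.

15.8

Let α = P_Na/P_K. GHK: Vm = 58.4·log₁₀[(Kₒ + α·Naₒ)/(Kᵢ + α·Naᵢ)].
10^(Vm/58.4) = 10^(53.3/58.4) = 8.1785
So 8.1785·(Kᵢ + α·Naᵢ) = Kₒ + α·Naₒ → α = (8.1785·99.4 − 2.57) / (152.0 − 8.1785·12.3)
α = (812.9 − 2.57) / (152.0 − 100.6) = 810.4/51.41 = 15.76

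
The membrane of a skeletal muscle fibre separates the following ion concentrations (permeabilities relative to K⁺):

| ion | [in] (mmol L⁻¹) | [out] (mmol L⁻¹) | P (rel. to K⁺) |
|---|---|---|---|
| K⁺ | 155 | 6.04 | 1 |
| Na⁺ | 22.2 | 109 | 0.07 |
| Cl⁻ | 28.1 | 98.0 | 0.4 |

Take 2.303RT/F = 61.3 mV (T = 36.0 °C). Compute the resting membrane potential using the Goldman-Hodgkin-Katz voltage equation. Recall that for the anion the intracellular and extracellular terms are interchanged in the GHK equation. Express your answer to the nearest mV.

-55 mV

Vm = 61.3 · log₁₀[(Σ P·[cation]ₒ + Σ P·[anion]ᵢ) / (Σ P·[cation]ᵢ + Σ P·[anion]ₒ)]
Numerator = 1×6.04 + 0.07×109 + 0.4×28.1 = 24.91
Denominator = 1×155 + 0.07×22.2 + 0.4×98.0 = 195.8
Vm = 61.3 · log₁₀(0.12725) = 61.3 × (-0.8953) = -54.88 mV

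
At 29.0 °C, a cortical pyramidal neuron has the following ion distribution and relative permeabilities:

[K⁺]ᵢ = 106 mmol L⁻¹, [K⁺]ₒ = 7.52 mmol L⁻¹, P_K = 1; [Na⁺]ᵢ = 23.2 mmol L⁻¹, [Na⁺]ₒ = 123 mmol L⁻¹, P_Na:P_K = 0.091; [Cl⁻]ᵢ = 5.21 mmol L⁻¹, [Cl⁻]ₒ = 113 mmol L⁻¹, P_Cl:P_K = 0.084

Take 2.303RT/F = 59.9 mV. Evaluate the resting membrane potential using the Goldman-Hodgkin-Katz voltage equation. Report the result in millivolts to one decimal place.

Vm = 59.9 · log₁₀[(Σ P·[cation]ₒ + Σ P·[anion]ᵢ) / (Σ P·[cation]ᵢ + Σ P·[anion]ₒ)]
Numerator = 1×7.52 + 0.091×123 + 0.084×5.21 = 19.15
Denominator = 1×106 + 0.091×23.2 + 0.084×113 = 117.6
Vm = 59.9 · log₁₀(0.16284) = 59.9 × (-0.7882) = -47.22 mV

-47.2 mV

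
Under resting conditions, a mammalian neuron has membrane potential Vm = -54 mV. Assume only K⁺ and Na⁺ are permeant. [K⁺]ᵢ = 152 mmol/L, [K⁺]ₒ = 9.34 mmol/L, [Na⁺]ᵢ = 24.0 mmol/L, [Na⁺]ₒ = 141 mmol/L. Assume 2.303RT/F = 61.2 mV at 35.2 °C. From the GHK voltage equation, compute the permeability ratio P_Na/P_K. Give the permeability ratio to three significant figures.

Let α = P_Na/P_K. GHK: Vm = 61.2·log₁₀[(Kₒ + α·Naₒ)/(Kᵢ + α·Naᵢ)].
10^(Vm/61.2) = 10^(-54.0/61.2) = 0.13111
So 0.13111·(Kᵢ + α·Naᵢ) = Kₒ + α·Naₒ → α = (0.13111·152.0 − 9.34) / (141.0 − 0.13111·24.0)
α = (19.93 − 9.34) / (141.0 − 3.147) = 10.59/137.9 = 0.07682

0.0768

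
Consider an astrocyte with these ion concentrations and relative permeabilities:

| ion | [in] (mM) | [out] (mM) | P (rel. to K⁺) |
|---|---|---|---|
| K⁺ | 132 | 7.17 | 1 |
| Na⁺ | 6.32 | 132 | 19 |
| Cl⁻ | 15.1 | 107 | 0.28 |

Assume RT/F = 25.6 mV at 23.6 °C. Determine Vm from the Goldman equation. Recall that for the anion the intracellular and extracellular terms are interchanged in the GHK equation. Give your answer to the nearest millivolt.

Vm = 25.6 · ln[(Σ P·[cation]ₒ + Σ P·[anion]ᵢ) / (Σ P·[cation]ᵢ + Σ P·[anion]ₒ)]
Numerator = 1×7.17 + 19×132 + 0.28×15.1 = 2519
Denominator = 1×132 + 19×6.32 + 0.28×107 = 282
Vm = 25.6 · ln(8.9328) = 25.6 × (2.1897) = 56.06 mV

56 mV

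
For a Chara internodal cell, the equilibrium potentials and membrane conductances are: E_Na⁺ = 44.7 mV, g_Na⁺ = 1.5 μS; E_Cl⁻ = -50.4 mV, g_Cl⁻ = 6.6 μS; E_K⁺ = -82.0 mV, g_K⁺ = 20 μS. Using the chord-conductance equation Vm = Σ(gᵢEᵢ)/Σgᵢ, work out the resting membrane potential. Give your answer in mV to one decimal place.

Σ gᵢEᵢ = 1.5·(44.7) + 6.6·(-50.4) + 20·(-82.0) = -1905.59
Σ gᵢ = 1.5 + 6.6 + 20 = 28.1
Vm = -1905.59 / 28.1 = -67.81 mV

-67.8 mV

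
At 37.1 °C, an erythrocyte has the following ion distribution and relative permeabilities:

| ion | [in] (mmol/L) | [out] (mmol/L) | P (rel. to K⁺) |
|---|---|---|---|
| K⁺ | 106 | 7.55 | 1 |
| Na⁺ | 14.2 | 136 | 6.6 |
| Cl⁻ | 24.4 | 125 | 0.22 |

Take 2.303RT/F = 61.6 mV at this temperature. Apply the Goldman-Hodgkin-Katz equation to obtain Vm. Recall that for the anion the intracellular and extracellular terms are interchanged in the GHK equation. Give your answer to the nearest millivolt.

Vm = 61.6 · log₁₀[(Σ P·[cation]ₒ + Σ P·[anion]ᵢ) / (Σ P·[cation]ᵢ + Σ P·[anion]ₒ)]
Numerator = 1×7.55 + 6.6×136 + 0.22×24.4 = 910.5
Denominator = 1×106 + 6.6×14.2 + 0.22×125 = 227.2
Vm = 61.6 · log₁₀(4.0072) = 61.6 × (0.6028) = 37.14 mV

37 mV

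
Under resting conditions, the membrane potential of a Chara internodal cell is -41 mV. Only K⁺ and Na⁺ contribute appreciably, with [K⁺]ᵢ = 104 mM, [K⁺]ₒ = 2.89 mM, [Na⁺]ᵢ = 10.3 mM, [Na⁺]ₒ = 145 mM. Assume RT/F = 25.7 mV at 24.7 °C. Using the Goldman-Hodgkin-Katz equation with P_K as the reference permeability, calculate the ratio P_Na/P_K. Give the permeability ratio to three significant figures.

Let α = P_Na/P_K. GHK: Vm = 25.7·ln[(Kₒ + α·Naₒ)/(Kᵢ + α·Naᵢ)].
e^(Vm/25.7) = e^(-41.0/25.7) = 0.20284
So 0.20284·(Kᵢ + α·Naᵢ) = Kₒ + α·Naₒ → α = (0.20284·104.0 − 2.89) / (145.0 − 0.20284·10.3)
α = (21.1 − 2.89) / (145.0 − 2.089) = 18.21/142.9 = 0.1274

0.127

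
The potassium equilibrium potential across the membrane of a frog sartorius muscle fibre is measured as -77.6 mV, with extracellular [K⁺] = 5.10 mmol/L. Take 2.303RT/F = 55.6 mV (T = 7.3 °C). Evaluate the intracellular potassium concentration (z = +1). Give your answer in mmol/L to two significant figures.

Nernst: E = (55.6/1) · log₁₀([out]/[in]), so log₁₀([out]/[in]) = -77.6 × 1 / 55.6 = -1.3957.
[out]/[in] = 10^(-1.3957) = 0.04021.
[in] = 5.10 / 0.04021 = 126.8 mmol/L.

130 mmol/L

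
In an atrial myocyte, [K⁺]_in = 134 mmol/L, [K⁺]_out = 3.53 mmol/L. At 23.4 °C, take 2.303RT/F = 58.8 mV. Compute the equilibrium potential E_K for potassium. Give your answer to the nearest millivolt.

-93 mV

E = (58.8/z) · log₁₀([K⁺]_out/[K⁺]_in) with z = +1.
= (58.8/1) · log₁₀(3.53/134) = 58.80 · log₁₀(0.02634)
= 58.80 · (-1.5793) = -92.86 mV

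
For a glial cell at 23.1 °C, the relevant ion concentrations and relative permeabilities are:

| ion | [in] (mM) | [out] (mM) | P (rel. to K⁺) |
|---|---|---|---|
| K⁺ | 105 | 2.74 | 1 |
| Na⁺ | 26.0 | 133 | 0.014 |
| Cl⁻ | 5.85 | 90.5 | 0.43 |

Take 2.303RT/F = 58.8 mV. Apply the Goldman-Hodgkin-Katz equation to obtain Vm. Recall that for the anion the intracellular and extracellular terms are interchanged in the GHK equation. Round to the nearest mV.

-77 mV

Vm = 58.8 · log₁₀[(Σ P·[cation]ₒ + Σ P·[anion]ᵢ) / (Σ P·[cation]ᵢ + Σ P·[anion]ₒ)]
Numerator = 1×2.74 + 0.014×133 + 0.43×5.85 = 7.117
Denominator = 1×105 + 0.014×26.0 + 0.43×90.5 = 144.3
Vm = 58.8 · log₁₀(0.049332) = 58.8 × (-1.3069) = -76.84 mV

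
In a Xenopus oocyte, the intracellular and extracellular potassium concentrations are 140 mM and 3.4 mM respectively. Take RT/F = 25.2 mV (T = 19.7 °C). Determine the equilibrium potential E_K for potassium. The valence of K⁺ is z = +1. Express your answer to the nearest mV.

E = (25.2/z) · ln([K⁺]_out/[K⁺]_in) with z = +1.
= (25.2/1) · ln(3.4/140) = 25.20 · ln(0.02429)
= 25.20 · (-3.7179) = -93.69 mV

-94 mV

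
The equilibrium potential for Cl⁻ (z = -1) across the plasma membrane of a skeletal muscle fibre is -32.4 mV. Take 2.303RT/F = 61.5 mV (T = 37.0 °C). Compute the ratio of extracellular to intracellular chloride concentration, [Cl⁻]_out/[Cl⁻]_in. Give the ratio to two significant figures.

log₁₀([out]/[in]) = E·z/(61.5) = -32.4 × -1 / 61.5 = 0.5268
[out]/[in] = 10^(0.5268) = 3.364

3.4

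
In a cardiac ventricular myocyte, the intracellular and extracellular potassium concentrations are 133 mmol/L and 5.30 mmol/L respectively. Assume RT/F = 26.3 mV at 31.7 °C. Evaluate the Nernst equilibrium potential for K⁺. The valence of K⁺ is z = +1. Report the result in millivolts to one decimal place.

E = (26.3/z) · ln([K⁺]_out/[K⁺]_in) with z = +1.
= (26.3/1) · ln(5.30/133) = 26.30 · ln(0.03985)
= 26.30 · (-3.2226) = -84.76 mV

-84.8 mV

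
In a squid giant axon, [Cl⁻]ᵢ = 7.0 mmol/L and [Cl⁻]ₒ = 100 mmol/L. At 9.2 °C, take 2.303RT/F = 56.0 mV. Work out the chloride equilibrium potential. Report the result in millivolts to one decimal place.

E = (56.0/z) · log₁₀([Cl⁻]_out/[Cl⁻]_in) with z = -1.
For an anion, dividing by z = -1 reverses the sign.
= (56.0/-1) · log₁₀(100/7.0) = -56.00 · log₁₀(14.29)
= -56.00 · (1.1549) = -64.67 mV

-64.7 mV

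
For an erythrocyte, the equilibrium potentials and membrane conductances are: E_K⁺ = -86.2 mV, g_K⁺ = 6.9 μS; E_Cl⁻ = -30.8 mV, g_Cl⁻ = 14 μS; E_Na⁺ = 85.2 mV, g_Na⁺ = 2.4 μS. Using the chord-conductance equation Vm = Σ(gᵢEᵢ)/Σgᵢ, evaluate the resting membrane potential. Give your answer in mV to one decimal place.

-35.3 mV

Σ gᵢEᵢ = 6.9·(-86.2) + 14·(-30.8) + 2.4·(85.2) = -821.50
Σ gᵢ = 6.9 + 14 + 2.4 = 23.3
Vm = -821.50 / 23.3 = -35.26 mV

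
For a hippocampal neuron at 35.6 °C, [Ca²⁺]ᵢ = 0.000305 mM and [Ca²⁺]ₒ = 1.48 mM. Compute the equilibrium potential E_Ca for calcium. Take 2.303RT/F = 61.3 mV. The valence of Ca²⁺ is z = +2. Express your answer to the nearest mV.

113 mV

E = (61.3/z) · log₁₀([Ca²⁺]_out/[Ca²⁺]_in) with z = +2.
= (61.3/2) · log₁₀(1.48/0.000305) = 30.65 · log₁₀(4852)
= 30.65 · (3.6860) = 112.97 mV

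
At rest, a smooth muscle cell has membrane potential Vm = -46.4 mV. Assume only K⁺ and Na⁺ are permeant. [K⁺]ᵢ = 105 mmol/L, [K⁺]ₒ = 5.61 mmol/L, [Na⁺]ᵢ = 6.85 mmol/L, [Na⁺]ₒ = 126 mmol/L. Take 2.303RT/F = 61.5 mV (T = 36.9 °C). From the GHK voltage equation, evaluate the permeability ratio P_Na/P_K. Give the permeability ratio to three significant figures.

0.103

Let α = P_Na/P_K. GHK: Vm = 61.5·log₁₀[(Kₒ + α·Naₒ)/(Kᵢ + α·Naᵢ)].
10^(Vm/61.5) = 10^(-46.4/61.5) = 0.17601
So 0.17601·(Kᵢ + α·Naᵢ) = Kₒ + α·Naₒ → α = (0.17601·105.0 − 5.61) / (126.0 − 0.17601·6.85)
α = (18.48 − 5.61) / (126.0 − 1.206) = 12.87/124.8 = 0.1031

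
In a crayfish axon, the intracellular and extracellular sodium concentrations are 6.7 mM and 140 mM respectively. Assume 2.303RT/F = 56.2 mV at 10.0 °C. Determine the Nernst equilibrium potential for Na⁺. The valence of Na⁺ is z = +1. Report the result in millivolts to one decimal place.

74.2 mV

E = (56.2/z) · log₁₀([Na⁺]_out/[Na⁺]_in) with z = +1.
= (56.2/1) · log₁₀(140/6.7) = 56.20 · log₁₀(20.9)
= 56.20 · (1.3201) = 74.19 mV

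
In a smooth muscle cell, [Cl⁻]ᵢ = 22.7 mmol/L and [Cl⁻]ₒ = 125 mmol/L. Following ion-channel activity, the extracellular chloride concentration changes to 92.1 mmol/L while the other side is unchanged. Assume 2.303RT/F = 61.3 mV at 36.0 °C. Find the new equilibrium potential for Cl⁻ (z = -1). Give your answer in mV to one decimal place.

After the shift: [Cl⁻]_out = 92.1, [Cl⁻]_in = 22.7 mmol/L.
E_new = (61.3/-1)·log₁₀(92.1/22.7) = -61.30 · (0.6082) = -37.28 mV

-37.3 mV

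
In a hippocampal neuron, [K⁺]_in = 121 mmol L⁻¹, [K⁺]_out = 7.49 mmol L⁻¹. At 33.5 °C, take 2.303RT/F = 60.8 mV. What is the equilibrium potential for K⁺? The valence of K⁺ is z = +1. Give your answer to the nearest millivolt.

-73 mV

E = (60.8/z) · log₁₀([K⁺]_out/[K⁺]_in) with z = +1.
= (60.8/1) · log₁₀(7.49/121) = 60.80 · log₁₀(0.0619)
= 60.80 · (-1.2083) = -73.46 mV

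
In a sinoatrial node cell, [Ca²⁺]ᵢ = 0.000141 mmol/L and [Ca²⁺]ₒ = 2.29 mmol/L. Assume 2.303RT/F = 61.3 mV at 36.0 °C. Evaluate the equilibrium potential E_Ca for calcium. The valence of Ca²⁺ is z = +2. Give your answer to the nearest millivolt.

129 mV

E = (61.3/z) · log₁₀([Ca²⁺]_out/[Ca²⁺]_in) with z = +2.
= (61.3/2) · log₁₀(2.29/0.000141) = 30.65 · log₁₀(1.624e+04)
= 30.65 · (4.2106) = 129.06 mV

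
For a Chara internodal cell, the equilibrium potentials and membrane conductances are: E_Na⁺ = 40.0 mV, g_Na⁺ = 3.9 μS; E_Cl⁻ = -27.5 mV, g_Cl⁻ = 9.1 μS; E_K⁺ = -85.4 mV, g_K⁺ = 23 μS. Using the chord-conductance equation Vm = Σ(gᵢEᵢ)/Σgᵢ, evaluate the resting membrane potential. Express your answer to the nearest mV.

Σ gᵢEᵢ = 3.9·(40.0) + 9.1·(-27.5) + 23·(-85.4) = -2058.45
Σ gᵢ = 3.9 + 9.1 + 23 = 36
Vm = -2058.45 / 36 = -57.18 mV

-57 mV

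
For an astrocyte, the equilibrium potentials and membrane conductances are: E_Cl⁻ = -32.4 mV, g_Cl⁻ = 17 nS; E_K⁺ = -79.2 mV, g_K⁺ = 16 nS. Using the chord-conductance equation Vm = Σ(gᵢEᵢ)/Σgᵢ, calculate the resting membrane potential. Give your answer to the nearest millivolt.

-55 mV

Σ gᵢEᵢ = 17·(-32.4) + 16·(-79.2) = -1818.00
Σ gᵢ = 17 + 16 = 33
Vm = -1818.00 / 33 = -55.09 mV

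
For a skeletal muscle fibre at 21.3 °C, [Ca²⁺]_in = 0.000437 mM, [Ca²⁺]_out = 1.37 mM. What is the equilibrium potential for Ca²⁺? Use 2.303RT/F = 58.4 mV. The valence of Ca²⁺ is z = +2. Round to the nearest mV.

E = (58.4/z) · log₁₀([Ca²⁺]_out/[Ca²⁺]_in) with z = +2.
= (58.4/2) · log₁₀(1.37/0.000437) = 29.20 · log₁₀(3135)
= 29.20 · (3.4962) = 102.09 mV

102 mV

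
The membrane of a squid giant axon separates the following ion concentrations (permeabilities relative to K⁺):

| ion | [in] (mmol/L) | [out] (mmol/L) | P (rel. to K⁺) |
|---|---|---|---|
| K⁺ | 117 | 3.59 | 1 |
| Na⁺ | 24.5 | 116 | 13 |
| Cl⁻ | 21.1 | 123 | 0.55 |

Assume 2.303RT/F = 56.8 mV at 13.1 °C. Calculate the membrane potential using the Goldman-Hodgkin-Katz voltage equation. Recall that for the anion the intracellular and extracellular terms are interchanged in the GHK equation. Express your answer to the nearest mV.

Vm = 56.8 · log₁₀[(Σ P·[cation]ₒ + Σ P·[anion]ᵢ) / (Σ P·[cation]ᵢ + Σ P·[anion]ₒ)]
Numerator = 1×3.59 + 13×116 + 0.55×21.1 = 1523
Denominator = 1×117 + 13×24.5 + 0.55×123 = 503.1
Vm = 56.8 · log₁₀(3.0273) = 56.8 × (0.4811) = 27.32 mV

27 mV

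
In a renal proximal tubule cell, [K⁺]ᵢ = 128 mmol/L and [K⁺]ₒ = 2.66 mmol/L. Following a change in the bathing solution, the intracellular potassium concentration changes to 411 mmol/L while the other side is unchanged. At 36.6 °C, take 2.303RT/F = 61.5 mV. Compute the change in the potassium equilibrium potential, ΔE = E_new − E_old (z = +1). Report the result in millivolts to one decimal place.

E_old = (61.5/1)·log₁₀(2.66/128) = -103.46 mV
E_new = (61.5/1)·log₁₀(2.66/411) = -134.62 mV
ΔE = -134.62 − (-103.46) = -31.16 mV

-31.2 mV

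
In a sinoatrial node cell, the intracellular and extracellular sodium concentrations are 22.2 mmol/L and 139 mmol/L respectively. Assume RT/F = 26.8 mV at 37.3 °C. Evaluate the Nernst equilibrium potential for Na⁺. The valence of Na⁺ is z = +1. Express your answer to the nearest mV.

E = (26.8/z) · ln([Na⁺]_out/[Na⁺]_in) with z = +1.
= (26.8/1) · ln(139/22.2) = 26.80 · ln(6.261)
= 26.80 · (1.8344) = 49.16 mV

49 mV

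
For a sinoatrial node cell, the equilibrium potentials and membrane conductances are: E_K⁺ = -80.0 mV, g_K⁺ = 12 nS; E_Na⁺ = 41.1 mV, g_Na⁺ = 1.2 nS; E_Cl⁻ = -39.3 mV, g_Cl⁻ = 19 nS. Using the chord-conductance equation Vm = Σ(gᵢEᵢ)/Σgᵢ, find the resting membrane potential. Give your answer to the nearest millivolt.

-51 mV

Σ gᵢEᵢ = 12·(-80.0) + 1.2·(41.1) + 19·(-39.3) = -1657.38
Σ gᵢ = 12 + 1.2 + 19 = 32.2
Vm = -1657.38 / 32.2 = -51.47 mV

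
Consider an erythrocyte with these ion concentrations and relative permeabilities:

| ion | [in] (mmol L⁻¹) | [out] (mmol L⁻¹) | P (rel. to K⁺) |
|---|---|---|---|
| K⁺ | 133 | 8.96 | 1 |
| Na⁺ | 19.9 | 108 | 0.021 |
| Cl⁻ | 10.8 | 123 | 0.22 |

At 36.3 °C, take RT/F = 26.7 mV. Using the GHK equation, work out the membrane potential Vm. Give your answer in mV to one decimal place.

-65.9 mV

Vm = 26.7 · ln[(Σ P·[cation]ₒ + Σ P·[anion]ᵢ) / (Σ P·[cation]ᵢ + Σ P·[anion]ₒ)]
Numerator = 1×8.96 + 0.021×108 + 0.22×10.8 = 13.6
Denominator = 1×133 + 0.021×19.9 + 0.22×123 = 160.5
Vm = 26.7 · ln(0.084772) = 26.7 × (-2.4678) = -65.89 mV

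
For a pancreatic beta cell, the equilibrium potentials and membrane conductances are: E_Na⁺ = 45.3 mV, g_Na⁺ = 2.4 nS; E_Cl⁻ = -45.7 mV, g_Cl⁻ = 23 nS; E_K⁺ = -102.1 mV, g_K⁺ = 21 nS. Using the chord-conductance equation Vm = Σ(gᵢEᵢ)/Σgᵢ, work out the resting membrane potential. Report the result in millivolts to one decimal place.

Σ gᵢEᵢ = 2.4·(45.3) + 23·(-45.7) + 21·(-102.1) = -3086.48
Σ gᵢ = 2.4 + 23 + 21 = 46.4
Vm = -3086.48 / 46.4 = -66.52 mV

-66.5 mV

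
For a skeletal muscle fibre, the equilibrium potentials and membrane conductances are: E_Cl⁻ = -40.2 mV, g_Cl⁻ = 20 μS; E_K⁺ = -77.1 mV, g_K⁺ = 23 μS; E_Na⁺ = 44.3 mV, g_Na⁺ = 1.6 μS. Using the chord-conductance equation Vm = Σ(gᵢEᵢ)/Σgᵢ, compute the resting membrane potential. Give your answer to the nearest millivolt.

Σ gᵢEᵢ = 20·(-40.2) + 23·(-77.1) + 1.6·(44.3) = -2506.42
Σ gᵢ = 20 + 23 + 1.6 = 44.6
Vm = -2506.42 / 44.6 = -56.20 mV

-56 mV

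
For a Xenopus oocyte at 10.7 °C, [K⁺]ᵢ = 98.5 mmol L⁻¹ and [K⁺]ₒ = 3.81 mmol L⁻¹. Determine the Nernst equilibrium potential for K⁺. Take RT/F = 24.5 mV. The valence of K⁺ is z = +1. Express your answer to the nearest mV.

-80 mV

E = (24.5/z) · ln([K⁺]_out/[K⁺]_in) with z = +1.
= (24.5/1) · ln(3.81/98.5) = 24.50 · ln(0.03868)
= 24.50 · (-3.2524) = -79.68 mV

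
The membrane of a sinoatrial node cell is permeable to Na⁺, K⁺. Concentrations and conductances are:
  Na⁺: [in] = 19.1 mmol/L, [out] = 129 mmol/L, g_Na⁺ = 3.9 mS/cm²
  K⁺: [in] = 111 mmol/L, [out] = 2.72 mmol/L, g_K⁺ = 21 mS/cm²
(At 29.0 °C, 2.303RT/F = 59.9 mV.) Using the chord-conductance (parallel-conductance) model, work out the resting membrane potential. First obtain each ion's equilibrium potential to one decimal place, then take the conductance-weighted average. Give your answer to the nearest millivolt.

-74 mV

E_Na⁺ = (59.9/1)·log₁₀(129/19.1) = 49.7 mV
E_K⁺ = (59.9/1)·log₁₀(2.72/111) = -96.5 mV
Vm = (Σ gᵢEᵢ)/(Σ gᵢ) = (3.9·49.7 + 21·-96.5) / (3.9 + 21)
= -1832.67 / 24.9 = -73.60 mV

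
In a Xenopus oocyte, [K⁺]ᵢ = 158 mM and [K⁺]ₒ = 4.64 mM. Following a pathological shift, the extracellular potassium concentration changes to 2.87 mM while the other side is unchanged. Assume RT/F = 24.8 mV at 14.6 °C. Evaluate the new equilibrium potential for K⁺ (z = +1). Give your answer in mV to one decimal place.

After the shift: [K⁺]_out = 2.87, [K⁺]_in = 158 mM.
E_new = (24.8/1)·ln(2.87/158) = 24.80 · (-4.0083) = -99.41 mV

-99.4 mV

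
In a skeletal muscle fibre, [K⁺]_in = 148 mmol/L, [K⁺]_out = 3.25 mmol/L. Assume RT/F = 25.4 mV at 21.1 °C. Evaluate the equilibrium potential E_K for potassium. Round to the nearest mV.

E = (25.4/z) · ln([K⁺]_out/[K⁺]_in) with z = +1.
= (25.4/1) · ln(3.25/148) = 25.40 · ln(0.02196)
= 25.40 · (-3.8186) = -96.99 mV

-97 mV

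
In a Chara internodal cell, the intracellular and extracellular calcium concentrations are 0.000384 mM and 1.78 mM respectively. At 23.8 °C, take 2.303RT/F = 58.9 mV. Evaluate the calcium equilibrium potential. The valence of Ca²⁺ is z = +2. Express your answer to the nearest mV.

108 mV

E = (58.9/z) · log₁₀([Ca²⁺]_out/[Ca²⁺]_in) with z = +2.
= (58.9/2) · log₁₀(1.78/0.000384) = 29.45 · log₁₀(4635)
= 29.45 · (3.6661) = 107.97 mV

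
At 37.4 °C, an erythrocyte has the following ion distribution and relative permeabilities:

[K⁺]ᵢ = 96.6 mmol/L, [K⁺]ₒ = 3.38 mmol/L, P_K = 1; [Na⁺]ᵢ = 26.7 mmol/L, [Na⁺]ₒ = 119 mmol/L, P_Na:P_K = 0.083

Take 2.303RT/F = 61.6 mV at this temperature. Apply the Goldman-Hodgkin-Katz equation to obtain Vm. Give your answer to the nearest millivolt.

-54 mV

Vm = 61.6 · log₁₀[(Σ P·[cation]ₒ + Σ P·[anion]ᵢ) / (Σ P·[cation]ᵢ + Σ P·[anion]ₒ)]
Numerator = 1×3.38 + 0.083×119 = 13.26
Denominator = 1×96.6 + 0.083×26.7 = 98.82
Vm = 61.6 · log₁₀(0.13416) = 61.6 × (-0.8724) = -53.74 mV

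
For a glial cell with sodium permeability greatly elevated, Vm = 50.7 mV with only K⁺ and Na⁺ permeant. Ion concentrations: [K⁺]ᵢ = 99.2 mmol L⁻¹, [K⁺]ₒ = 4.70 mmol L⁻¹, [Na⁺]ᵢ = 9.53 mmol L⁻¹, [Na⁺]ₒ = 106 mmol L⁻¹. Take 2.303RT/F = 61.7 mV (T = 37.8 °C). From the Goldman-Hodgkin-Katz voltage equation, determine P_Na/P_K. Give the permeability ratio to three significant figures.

15.3

Let α = P_Na/P_K. GHK: Vm = 61.7·log₁₀[(Kₒ + α·Naₒ)/(Kᵢ + α·Naᵢ)].
10^(Vm/61.7) = 10^(50.7/61.7) = 6.6331
So 6.6331·(Kᵢ + α·Naᵢ) = Kₒ + α·Naₒ → α = (6.6331·99.2 − 4.7) / (106.0 − 6.6331·9.53)
α = (658 − 4.7) / (106.0 − 63.21) = 653.3/42.79 = 15.27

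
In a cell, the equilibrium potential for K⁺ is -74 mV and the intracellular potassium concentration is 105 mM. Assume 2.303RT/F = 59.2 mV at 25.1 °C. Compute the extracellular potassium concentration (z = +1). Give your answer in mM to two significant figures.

5.9 mM

Nernst: E = (59.2/1) · log₁₀([out]/[in]), so log₁₀([out]/[in]) = -74.0 × 1 / 59.2 = -1.2500.
[out]/[in] = 10^(-1.2500) = 0.05623.
[out] = 0.05623 × 105 = 5.905 mM.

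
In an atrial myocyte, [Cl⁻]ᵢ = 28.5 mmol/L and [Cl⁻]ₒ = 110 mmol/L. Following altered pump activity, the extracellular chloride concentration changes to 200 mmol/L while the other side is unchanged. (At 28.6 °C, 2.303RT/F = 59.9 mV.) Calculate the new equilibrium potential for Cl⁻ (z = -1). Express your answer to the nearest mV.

-51 mV

After the shift: [Cl⁻]_out = 200, [Cl⁻]_in = 28.5 mmol/L.
E_new = (59.9/-1)·log₁₀(200/28.5) = -59.90 · (0.8462) = -50.69 mV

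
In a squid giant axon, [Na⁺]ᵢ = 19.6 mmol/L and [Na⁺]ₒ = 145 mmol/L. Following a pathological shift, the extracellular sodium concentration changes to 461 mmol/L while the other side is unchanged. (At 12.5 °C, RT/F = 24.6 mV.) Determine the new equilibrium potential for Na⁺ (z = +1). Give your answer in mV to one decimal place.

After the shift: [Na⁺]_out = 461, [Na⁺]_in = 19.6 mmol/L.
E_new = (24.6/1)·ln(461/19.6) = 24.60 · (3.1579) = 77.68 mV

77.7 mV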